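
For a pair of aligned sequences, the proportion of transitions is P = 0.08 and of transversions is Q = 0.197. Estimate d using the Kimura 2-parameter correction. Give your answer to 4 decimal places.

0.3460

Under the Kimura two-parameter model, d = −½ ln(1 − 2P − Q) − ¼ ln(1 − 2Q).
1 − 2P − Q = 0.643, giving −½ ln(0.643) = 0.220805.
1 − 2Q = 0.606, giving −¼ ln(0.606) = 0.125219.
d = 0.220805 + 0.125219 = 0.346024.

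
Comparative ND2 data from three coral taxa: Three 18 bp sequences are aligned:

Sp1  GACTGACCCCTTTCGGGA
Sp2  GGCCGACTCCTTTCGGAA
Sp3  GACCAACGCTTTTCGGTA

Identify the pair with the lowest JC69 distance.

Sp1 and Sp2

Sp1–Sp2: 4/18 differ, p = 0.222, d = 0.264.
Sp1–Sp3: 5/18 differ, p = 0.278, d = 0.347.
Sp2–Sp3: 5/18 differ, p = 0.278, d = 0.347.
The smallest distance is between Sp1 and Sp2.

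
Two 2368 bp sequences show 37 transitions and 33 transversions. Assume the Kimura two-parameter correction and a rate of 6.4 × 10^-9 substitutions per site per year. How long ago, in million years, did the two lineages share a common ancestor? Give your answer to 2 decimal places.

P = 37/2368 = 0.015625 and Q = 33/2368 ≈ 0.013936.
Under the Kimura two-parameter model, d = −½ ln(1 − 2P − Q) − ¼ ln(1 − 2Q).
1 − 2P − Q = 0.954814, giving −½ ln(0.954814) = 0.023119.
1 − 2Q = 0.972128, giving −¼ ln(0.972128) = 0.007067.
d = 0.023119 + 0.007067 = 0.030186.
Under a molecular clock d = 2μt, so t = d/(2μ) = 0.030186 / (2 × 6.4 × 10^-9) = 2.36 million years.

2.36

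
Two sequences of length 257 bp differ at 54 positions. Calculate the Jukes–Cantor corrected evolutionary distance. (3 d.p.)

0.247

p = 54/257 ≈ 0.210117.
d = −(3/4) ln(1 − 4p/3) = −0.75 ln(1 − 0.280156) = −0.75 ln(0.719844)
  = −0.75 × (-0.328721) = 0.246541 substitutions/site.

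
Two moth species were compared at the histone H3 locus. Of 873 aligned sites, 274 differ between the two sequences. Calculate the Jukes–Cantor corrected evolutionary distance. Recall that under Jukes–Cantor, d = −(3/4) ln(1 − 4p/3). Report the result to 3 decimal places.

0.407

p = 274/873 ≈ 0.31386.
d = −(3/4) ln(1 − 4p/3) = −0.75 ln(1 − 0.41848) = −0.75 ln(0.58152)
  = −0.75 × (-0.542110) = 0.406583 substitutions/site.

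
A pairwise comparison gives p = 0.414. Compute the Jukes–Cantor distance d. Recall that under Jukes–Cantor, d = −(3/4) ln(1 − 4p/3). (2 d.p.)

d = −(3/4) ln(1 − 4p/3) = −0.75 ln(1 − 0.552) = −0.75 ln(0.448)
  = −0.75 × (-0.802962) = 0.602222 substitutions/site.

0.60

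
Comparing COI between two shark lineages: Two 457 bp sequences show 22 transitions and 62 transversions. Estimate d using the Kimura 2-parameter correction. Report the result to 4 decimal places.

0.2111

P = 22/457 ≈ 0.04814 and Q = 62/457 ≈ 0.135667.
Under the Kimura two-parameter model, d = −½ ln(1 − 2P − Q) − ¼ ln(1 − 2Q).
1 − 2P − Q = 0.768053, giving −½ ln(0.768053) = 0.131948.
1 − 2Q = 0.728666, giving −¼ ln(0.728666) = 0.079135.
d = 0.131948 + 0.079135 = 0.211083.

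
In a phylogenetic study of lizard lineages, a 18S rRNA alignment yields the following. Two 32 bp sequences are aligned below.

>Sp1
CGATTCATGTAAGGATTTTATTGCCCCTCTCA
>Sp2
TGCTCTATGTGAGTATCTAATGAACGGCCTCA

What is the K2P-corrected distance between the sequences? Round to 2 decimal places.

0.68

Of 32 sites, 7 differences are transitions and 7 are transversions, so P = 7/32 = 0.21875 and Q = 7/32 = 0.21875.
Under the Kimura two-parameter model, d = −½ ln(1 − 2P − Q) − ¼ ln(1 − 2Q).
1 − 2P − Q = 0.34375, giving −½ ln(0.34375) = 0.533920.
1 − 2Q = 0.5625, giving −¼ ln(0.5625) = 0.143841.
d = 0.533920 + 0.143841 = 0.677761.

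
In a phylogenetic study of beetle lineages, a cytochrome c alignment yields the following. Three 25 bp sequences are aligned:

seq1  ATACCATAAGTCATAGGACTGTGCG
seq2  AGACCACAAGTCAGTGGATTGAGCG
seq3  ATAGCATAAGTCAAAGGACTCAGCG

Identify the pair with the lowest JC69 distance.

seq1–seq2: 6/25 differ, p = 0.240, d = 0.289.
seq1–seq3: 4/25 differ, p = 0.160, d = 0.180.
seq2–seq3: 7/25 differ, p = 0.280, d = 0.351.
The smallest distance is between seq1 and seq3.

seq1 and seq3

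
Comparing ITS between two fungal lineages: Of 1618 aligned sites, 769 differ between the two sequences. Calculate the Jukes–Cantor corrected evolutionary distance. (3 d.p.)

0.753

p = 769/1618 ≈ 0.475278.
d = −(3/4) ln(1 − 4p/3) = −0.75 ln(1 − 0.633704) = −0.75 ln(0.366296)
  = −0.75 × (-1.004314) = 0.753236 substitutions/site.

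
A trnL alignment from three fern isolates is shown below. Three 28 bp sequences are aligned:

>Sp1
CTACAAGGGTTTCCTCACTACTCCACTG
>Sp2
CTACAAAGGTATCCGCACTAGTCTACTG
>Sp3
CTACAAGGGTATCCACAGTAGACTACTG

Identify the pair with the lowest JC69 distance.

Sp1–Sp2: 5/28 differ, p = 0.179, d = 0.204.
Sp1–Sp3: 6/28 differ, p = 0.214, d = 0.252.
Sp2–Sp3: 4/28 differ, p = 0.143, d = 0.158.
The smallest distance is between Sp2 and Sp3.

Sp2 and Sp3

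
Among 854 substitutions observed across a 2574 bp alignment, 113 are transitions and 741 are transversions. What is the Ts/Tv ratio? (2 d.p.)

0.15

R = 113/741 = 0.152496… ≈ 0.15 (to 2 d.p.).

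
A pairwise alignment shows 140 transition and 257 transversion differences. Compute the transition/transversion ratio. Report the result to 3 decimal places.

R = 140/257 = 0.544747… ≈ 0.545 (to 3 d.p.).

0.545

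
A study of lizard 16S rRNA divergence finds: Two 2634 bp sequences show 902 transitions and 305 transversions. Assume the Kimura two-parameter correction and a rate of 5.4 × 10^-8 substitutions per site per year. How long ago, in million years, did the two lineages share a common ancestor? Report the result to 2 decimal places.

8.08

P = 902/2634 ≈ 0.342445 and Q = 305/2634 ≈ 0.115793.
Under the Kimura two-parameter model, d = −½ ln(1 − 2P − Q) − ¼ ln(1 − 2Q).
1 − 2P − Q = 0.199317, giving −½ ln(0.199317) = 0.806429.
1 − 2Q = 0.768414, giving −¼ ln(0.768414) = 0.065857.
d = 0.806429 + 0.065857 = 0.872286.
Under a molecular clock d = 2μt, so t = d/(2μ) = 0.872286 / (2 × 5.4 × 10^-8) = 8.08 million years.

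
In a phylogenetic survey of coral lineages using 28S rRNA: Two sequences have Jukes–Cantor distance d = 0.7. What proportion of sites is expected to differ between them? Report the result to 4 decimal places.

0.4551

p = (3/4)(1 − e^(−4d/3)) = 0.75 × (1 − e^(-0.933333)) = 0.75 × (1 − 0.393241) = 0.455069.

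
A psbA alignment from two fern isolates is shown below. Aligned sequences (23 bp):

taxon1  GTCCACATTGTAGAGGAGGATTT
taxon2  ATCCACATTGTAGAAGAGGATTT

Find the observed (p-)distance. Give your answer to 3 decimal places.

0.087

The sequences differ at 2 of 23 positions (sites 1, 15).
p = 2/23 = 0.086956… ≈ 0.087 (to 3 d.p.).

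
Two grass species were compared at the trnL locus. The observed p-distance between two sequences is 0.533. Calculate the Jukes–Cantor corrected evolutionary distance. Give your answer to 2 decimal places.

d = −(3/4) ln(1 − 4p/3) = −0.75 ln(1 − 0.710667) = −0.75 ln(0.289333)
  = −0.75 × (-1.240177) = 0.930133 substitutions/site.

0.93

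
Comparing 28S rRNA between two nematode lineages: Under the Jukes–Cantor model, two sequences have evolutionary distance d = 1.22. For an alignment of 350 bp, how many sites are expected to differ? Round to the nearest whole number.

Invert JC69: p = (3/4)(1 − e^(−4d/3)) = 0.75 × (1 − e^(-1.626667)) = 0.75 × (1 − 0.196584) = 0.602562.
Expected differing sites = pL ≈ 0.602562 × 350 = 210.8967 ≈ 211.

211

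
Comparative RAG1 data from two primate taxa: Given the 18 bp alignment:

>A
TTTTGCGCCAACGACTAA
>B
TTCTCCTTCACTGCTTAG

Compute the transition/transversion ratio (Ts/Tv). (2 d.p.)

1.25

Transitions are A↔G and C↔T; transversions are all other mismatches.
Transitions: 5. Transversions: 4.
R = 5/4 = 1.25.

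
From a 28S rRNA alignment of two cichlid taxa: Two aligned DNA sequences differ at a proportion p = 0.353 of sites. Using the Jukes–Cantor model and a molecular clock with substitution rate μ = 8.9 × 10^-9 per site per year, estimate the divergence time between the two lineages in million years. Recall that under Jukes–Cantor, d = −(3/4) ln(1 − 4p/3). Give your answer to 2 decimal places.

26.80

d = −(3/4) ln(1 − 4p/3) = −0.75 ln(1 − 0.470667) = −0.75 ln(0.529333)
  = −0.75 × (-0.636138) = 0.477104 substitutions/site.
Under a molecular clock d = 2μt, so t = d/(2μ) = 0.477104 / (2 × 8.9 × 10^-9) = 26.80 million years.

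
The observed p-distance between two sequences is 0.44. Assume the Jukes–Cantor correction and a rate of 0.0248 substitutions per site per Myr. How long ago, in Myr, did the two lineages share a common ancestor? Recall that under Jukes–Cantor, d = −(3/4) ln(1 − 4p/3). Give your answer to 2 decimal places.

13.36

d = −(3/4) ln(1 − 4p/3) = −0.75 ln(1 − 0.586667) = −0.75 ln(0.413333)
  = −0.75 × (-0.883502) = 0.662627 substitutions/site.
Under a molecular clock d = 2μt, so t = d/(2μ) = 0.662627 / (2 × 0.0248) = 13.36 Myr.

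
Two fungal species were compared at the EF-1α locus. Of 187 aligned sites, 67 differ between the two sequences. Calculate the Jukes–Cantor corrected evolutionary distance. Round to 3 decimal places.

p = 67/187 ≈ 0.358289.
d = −(3/4) ln(1 − 4p/3) = −0.75 ln(1 − 0.477719) = −0.75 ln(0.522281)
  = −0.75 × (-0.649550) = 0.487163 substitutions/site.

0.487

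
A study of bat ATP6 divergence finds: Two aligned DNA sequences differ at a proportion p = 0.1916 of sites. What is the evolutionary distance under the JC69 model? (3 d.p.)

d = −(3/4) ln(1 − 4p/3) = −0.75 ln(1 − 0.255467) = −0.75 ln(0.744533)
  = −0.75 × (-0.294998) = 0.221249 substitutions/site.

0.221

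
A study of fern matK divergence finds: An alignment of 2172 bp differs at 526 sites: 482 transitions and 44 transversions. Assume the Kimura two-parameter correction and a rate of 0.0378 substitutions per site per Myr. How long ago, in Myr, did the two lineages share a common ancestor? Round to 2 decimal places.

P = 482/2172 ≈ 0.221915 and Q = 44/2172 ≈ 0.020258.
Under the Kimura two-parameter model, d = −½ ln(1 − 2P − Q) − ¼ ln(1 − 2Q).
1 − 2P − Q = 0.535912, giving −½ ln(0.535912) = 0.311893.
1 − 2Q = 0.959484, giving −¼ ln(0.959484) = 0.010340.
d = 0.311893 + 0.010340 = 0.322233.
Under a molecular clock d = 2μt, so t = d/(2μ) = 0.322233 / (2 × 0.0378) = 4.26 Myr.

4.26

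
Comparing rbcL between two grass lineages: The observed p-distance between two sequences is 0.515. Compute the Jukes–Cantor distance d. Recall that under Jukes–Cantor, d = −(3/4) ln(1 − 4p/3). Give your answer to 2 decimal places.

0.87

d = −(3/4) ln(1 − 4p/3) = −0.75 ln(1 − 0.686667) = −0.75 ln(0.313333)
  = −0.75 × (-1.160489) = 0.870367 substitutions/site.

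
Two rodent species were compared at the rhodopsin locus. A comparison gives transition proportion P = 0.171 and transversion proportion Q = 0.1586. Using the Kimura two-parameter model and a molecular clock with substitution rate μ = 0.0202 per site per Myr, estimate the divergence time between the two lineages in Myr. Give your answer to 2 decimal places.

10.95

Under the Kimura two-parameter model, d = −½ ln(1 − 2P − Q) − ¼ ln(1 − 2Q).
1 − 2P − Q = 0.4994, giving −½ ln(0.4994) = 0.347174.
1 − 2Q = 0.6828, giving −¼ ln(0.6828) = 0.095388.
d = 0.347174 + 0.095388 = 0.442562.
Under a molecular clock d = 2μt, so t = d/(2μ) = 0.442562 / (2 × 0.0202) = 10.95 Myr.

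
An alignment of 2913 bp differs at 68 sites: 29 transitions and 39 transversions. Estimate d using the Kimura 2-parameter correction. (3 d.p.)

P = 29/2913 ≈ 0.009955 and Q = 39/2913 ≈ 0.013388.
Under the Kimura two-parameter model, d = −½ ln(1 − 2P − Q) − ¼ ln(1 − 2Q).
1 − 2P − Q = 0.966702, giving −½ ln(0.966702) = 0.016933.
1 − 2Q = 0.973224, giving −¼ ln(0.973224) = 0.006785.
d = 0.016933 + 0.006785 = 0.023718.

0.024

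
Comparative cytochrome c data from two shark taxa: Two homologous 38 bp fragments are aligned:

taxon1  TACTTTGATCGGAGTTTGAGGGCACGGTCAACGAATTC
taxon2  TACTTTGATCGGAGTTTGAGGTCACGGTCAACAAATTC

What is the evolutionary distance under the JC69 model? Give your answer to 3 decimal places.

0.055

The sequences differ at 2 of 38 sites (22, 33), so p = 2/38 ≈ 0.052632.
d = −(3/4) ln(1 − 4p/3) = −0.75 ln(1 − 0.070176) = −0.75 ln(0.929824)
  = −0.75 × (-0.072760) = 0.054570 substitutions/site.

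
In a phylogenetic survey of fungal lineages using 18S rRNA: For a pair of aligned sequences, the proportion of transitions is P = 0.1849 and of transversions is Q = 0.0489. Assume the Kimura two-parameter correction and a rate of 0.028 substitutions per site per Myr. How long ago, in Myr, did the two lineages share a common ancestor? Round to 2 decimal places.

Under the Kimura two-parameter model, d = −½ ln(1 − 2P − Q) − ¼ ln(1 − 2Q).
1 − 2P − Q = 0.5813, giving −½ ln(0.5813) = 0.271244.
1 − 2Q = 0.9022, giving −¼ ln(0.9022) = 0.025730.
d = 0.271244 + 0.025730 = 0.296974.
Under a molecular clock d = 2μt, so t = d/(2μ) = 0.296974 / (2 × 0.028) = 5.30 Myr.

5.30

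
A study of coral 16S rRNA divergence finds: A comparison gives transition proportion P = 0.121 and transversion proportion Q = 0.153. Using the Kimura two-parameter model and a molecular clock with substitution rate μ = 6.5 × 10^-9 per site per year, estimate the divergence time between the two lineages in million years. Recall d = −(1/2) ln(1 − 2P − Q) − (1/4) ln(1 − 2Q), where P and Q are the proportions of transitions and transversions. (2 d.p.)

26.35

Under the Kimura two-parameter model, d = −½ ln(1 − 2P − Q) − ¼ ln(1 − 2Q).
1 − 2P − Q = 0.605, giving −½ ln(0.605) = 0.251263.
1 − 2Q = 0.694, giving −¼ ln(0.694) = 0.091321.
d = 0.251263 + 0.091321 = 0.342584.
Under a molecular clock d = 2μt, so t = d/(2μ) = 0.342584 / (2 × 6.5 × 10^-9) = 26.35 million years.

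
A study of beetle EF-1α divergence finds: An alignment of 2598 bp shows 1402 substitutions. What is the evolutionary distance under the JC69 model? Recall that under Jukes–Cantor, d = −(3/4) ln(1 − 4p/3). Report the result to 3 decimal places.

p = 1402/2598 ≈ 0.539646.
d = −(3/4) ln(1 − 4p/3) = −0.75 ln(1 − 0.719528) = −0.75 ln(0.280472)
  = −0.75 × (-1.271281) = 0.953461 substitutions/site.

0.953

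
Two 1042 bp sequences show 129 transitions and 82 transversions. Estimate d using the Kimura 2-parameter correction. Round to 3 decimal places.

P = 129/1042 ≈ 0.1238 and Q = 82/1042 ≈ 0.078695.
Under the Kimura two-parameter model, d = −½ ln(1 − 2P − Q) − ¼ ln(1 − 2Q).
1 − 2P − Q = 0.673705, giving −½ ln(0.673705) = 0.197481.
1 − 2Q = 0.84261, giving −¼ ln(0.84261) = 0.042813.
d = 0.197481 + 0.042813 = 0.240294.

0.240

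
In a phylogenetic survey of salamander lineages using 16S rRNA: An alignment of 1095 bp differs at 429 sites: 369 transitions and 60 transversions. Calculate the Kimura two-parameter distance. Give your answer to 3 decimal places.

0.681

P = 369/1095 ≈ 0.336986 and Q = 60/1095 ≈ 0.054795.
Under the Kimura two-parameter model, d = −½ ln(1 − 2P − Q) − ¼ ln(1 − 2Q).
1 − 2P − Q = 0.271233, giving −½ ln(0.271233) = 0.652389.
1 − 2Q = 0.89041, giving −¼ ln(0.89041) = 0.029018.
d = 0.652389 + 0.029018 = 0.681407.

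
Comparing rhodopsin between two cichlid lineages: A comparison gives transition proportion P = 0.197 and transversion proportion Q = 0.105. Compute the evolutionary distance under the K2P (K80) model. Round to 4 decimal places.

0.4045

Under the Kimura two-parameter model, d = −½ ln(1 − 2P − Q) − ¼ ln(1 − 2Q).
1 − 2P − Q = 0.501, giving −½ ln(0.501) = 0.345575.
1 − 2Q = 0.79, giving −¼ ln(0.79) = 0.058931.
d = 0.345575 + 0.058931 = 0.404506.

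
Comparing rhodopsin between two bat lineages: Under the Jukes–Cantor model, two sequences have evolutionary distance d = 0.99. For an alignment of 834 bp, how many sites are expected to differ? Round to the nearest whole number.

Invert JC69: p = (3/4)(1 − e^(−4d/3)) = 0.75 × (1 − e^(-1.32)) = 0.75 × (1 − 0.267135) = 0.549649.
Expected differing sites = pL ≈ 0.549649 × 834 = 458.407266 ≈ 458.

458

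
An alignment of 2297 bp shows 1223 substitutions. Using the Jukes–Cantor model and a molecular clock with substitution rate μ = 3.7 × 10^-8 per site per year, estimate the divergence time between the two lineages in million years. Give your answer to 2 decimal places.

p = 1223/2297 ≈ 0.532434.
d = −(3/4) ln(1 − 4p/3) = −0.75 ln(1 − 0.709912) = −0.75 ln(0.290088)
  = −0.75 × (-1.237571) = 0.928178 substitutions/site.
Under a molecular clock d = 2μt, so t = d/(2μ) = 0.928178 / (2 × 3.7 × 10^-8) = 12.54 million years.

12.54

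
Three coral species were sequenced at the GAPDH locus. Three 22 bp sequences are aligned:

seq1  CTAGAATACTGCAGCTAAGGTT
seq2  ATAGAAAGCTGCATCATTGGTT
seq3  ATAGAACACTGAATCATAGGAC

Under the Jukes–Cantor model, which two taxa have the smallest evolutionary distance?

seq2 and seq3

seq1–seq2: 7/22 differ, p = 0.318, d = 0.414.
seq1–seq3: 8/22 differ, p = 0.364, d = 0.497.
seq2–seq3: 6/22 differ, p = 0.273, d = 0.339.
The smallest distance is between seq2 and seq3.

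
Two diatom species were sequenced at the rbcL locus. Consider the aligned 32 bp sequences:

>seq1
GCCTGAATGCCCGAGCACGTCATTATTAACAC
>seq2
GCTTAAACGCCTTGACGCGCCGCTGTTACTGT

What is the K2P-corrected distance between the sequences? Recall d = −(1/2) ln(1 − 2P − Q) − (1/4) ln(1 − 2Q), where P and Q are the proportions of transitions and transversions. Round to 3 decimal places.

Of 32 sites, 14 differences are transitions and 2 are transversions, so P = 14/32 = 0.4375 and Q = 2/32 = 0.0625.
Under the Kimura two-parameter model, d = −½ ln(1 − 2P − Q) − ¼ ln(1 − 2Q).
1 − 2P − Q = 0.0625, giving −½ ln(0.0625) = 1.386294.
1 − 2Q = 0.875, giving −¼ ln(0.875) = 0.033383.
d = 1.386294 + 0.033383 = 1.419677.

1.420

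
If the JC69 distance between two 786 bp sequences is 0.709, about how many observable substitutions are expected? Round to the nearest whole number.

360

Invert JC69: p = (3/4)(1 − e^(−4d/3)) = 0.75 × (1 − e^(-0.945333)) = 0.75 × (1 − 0.388550) = 0.458588.
Expected differing sites = pL ≈ 0.458588 × 786 = 360.450168 ≈ 360.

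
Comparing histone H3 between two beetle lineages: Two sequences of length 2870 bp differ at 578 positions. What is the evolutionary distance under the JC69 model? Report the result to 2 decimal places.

p = 578/2870 ≈ 0.201394.
d = −(3/4) ln(1 − 4p/3) = −0.75 ln(1 − 0.268525) = −0.75 ln(0.731475)
  = −0.75 × (-0.312692) = 0.234519 substitutions/site.

0.23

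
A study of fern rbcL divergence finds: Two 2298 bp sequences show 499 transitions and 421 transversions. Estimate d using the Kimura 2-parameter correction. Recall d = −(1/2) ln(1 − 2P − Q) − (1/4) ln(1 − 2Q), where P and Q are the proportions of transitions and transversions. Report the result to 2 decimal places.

P = 499/2298 ≈ 0.217145 and Q = 421/2298 ≈ 0.183203.
Under the Kimura two-parameter model, d = −½ ln(1 − 2P − Q) − ¼ ln(1 − 2Q).
1 − 2P − Q = 0.382507, giving −½ ln(0.382507) = 0.480504.
1 − 2Q = 0.633594, giving −¼ ln(0.633594) = 0.114087.
d = 0.480504 + 0.114087 = 0.594591.

0.59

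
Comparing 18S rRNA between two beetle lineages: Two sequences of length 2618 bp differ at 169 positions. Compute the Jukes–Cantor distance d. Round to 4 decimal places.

p = 169/2618 ≈ 0.064553.
d = −(3/4) ln(1 − 4p/3) = −0.75 ln(1 − 0.086071) = −0.75 ln(0.913929)
  = −0.75 × (-0.090002) = 0.067502 substitutions/site.

0.0675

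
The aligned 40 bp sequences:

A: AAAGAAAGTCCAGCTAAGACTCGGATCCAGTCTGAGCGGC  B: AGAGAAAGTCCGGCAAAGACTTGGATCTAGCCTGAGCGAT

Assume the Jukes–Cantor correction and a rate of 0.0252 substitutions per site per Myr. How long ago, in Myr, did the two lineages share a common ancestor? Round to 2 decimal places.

The sequences differ at 8 of 40 sites (2, 12, 15, 22, 28, 31, 39, 40), so p = 8/40 = 0.2.
d = −(3/4) ln(1 − 4p/3) = −0.75 ln(1 − 0.266667) = −0.75 ln(0.733333)
  = −0.75 × (-0.310155) = 0.232616 substitutions/site.
Under a molecular clock d = 2μt, so t = d/(2μ) = 0.232616 / (2 × 0.0252) = 4.62 Myr.

4.62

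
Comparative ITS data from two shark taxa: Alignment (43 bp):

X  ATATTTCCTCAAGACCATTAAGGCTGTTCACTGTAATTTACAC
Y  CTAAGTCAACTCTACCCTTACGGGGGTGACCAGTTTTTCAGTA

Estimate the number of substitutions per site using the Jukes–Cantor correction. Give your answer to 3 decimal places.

The sequences differ at 22 of 43 sites, so p = 22/43 ≈ 0.511628.
d = −(3/4) ln(1 − 4p/3) = −0.75 ln(1 − 0.682171) = −0.75 ln(0.317829)
  = −0.75 × (-1.146242) = 0.859682 substitutions/site.

0.860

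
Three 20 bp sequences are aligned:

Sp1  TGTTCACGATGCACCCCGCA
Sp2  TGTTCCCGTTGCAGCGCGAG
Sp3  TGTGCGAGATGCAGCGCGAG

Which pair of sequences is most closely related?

Sp2 and Sp3

Sp1–Sp2: 6/20 differ, p = 0.300, d = 0.383.
Sp1–Sp3: 7/20 differ, p = 0.350, d = 0.471.
Sp2–Sp3: 4/20 differ, p = 0.200, d = 0.233.
The smallest distance is between Sp2 and Sp3.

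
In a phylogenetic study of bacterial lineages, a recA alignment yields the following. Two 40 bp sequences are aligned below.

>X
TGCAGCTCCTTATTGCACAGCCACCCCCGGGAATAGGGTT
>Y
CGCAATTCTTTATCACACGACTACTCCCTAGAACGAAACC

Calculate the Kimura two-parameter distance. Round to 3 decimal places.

Of 40 sites, 18 differences are transitions and 1 are transversions, so P = 18/40 = 0.45 and Q = 1/40 = 0.025.
Under the Kimura two-parameter model, d = −½ ln(1 − 2P − Q) − ¼ ln(1 − 2Q).
1 − 2P − Q = 0.075, giving −½ ln(0.075) = 1.295134.
1 − 2Q = 0.95, giving −¼ ln(0.95) = 0.012823.
d = 1.295134 + 0.012823 = 1.307957.

1.308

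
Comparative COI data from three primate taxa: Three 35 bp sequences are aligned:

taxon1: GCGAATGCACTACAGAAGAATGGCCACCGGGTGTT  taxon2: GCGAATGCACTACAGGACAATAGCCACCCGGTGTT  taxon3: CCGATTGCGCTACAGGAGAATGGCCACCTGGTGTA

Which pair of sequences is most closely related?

taxon1 and taxon2

taxon1–taxon2: 4/35 differ, p = 0.114, d = 0.124.
taxon1–taxon3: 6/35 differ, p = 0.171, d = 0.195.
taxon2–taxon3: 7/35 differ, p = 0.200, d = 0.233.
The smallest distance is between taxon1 and taxon2.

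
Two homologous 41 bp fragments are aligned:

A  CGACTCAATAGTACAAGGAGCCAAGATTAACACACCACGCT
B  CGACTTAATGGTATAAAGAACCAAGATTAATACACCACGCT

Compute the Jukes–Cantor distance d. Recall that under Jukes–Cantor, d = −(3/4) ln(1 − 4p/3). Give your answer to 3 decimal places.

The sequences differ at 6 of 41 sites (6, 10, 14, 17, 20, 31), so p = 6/41 ≈ 0.146341.
d = −(3/4) ln(1 − 4p/3) = −0.75 ln(1 − 0.195121) = −0.75 ln(0.804879)
  = −0.75 × (-0.217063) = 0.162797 substitutions/site.

0.163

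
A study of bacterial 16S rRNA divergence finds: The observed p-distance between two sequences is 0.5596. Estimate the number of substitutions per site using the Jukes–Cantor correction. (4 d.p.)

d = −(3/4) ln(1 − 4p/3) = −0.75 ln(1 − 0.746133) = −0.75 ln(0.253867)
  = −0.75 × (-1.370945) = 1.028209 substitutions/site.

1.0282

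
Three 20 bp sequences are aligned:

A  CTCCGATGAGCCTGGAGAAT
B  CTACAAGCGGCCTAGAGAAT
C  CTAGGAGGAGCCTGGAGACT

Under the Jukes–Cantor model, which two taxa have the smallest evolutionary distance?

A–B: 6/20 differ, p = 0.300, d = 0.383.
A–C: 4/20 differ, p = 0.200, d = 0.233.
B–C: 6/20 differ, p = 0.300, d = 0.383.
The smallest distance is between A and C.

A and C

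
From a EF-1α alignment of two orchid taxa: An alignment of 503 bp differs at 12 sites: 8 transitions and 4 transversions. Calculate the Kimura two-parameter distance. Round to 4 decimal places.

P = 8/503 ≈ 0.015905 and Q = 4/503 ≈ 0.007952.
Under the Kimura two-parameter model, d = −½ ln(1 − 2P − Q) − ¼ ln(1 − 2Q).
1 − 2P − Q = 0.960238, giving −½ ln(0.960238) = 0.020287.
1 − 2Q = 0.984096, giving −¼ ln(0.984096) = 0.004008.
d = 0.020287 + 0.004008 = 0.024295.

0.0243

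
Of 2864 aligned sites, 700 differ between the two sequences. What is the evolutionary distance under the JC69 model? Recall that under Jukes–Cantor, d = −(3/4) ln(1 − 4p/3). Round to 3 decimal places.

0.296

p = 700/2864 ≈ 0.244413.
d = −(3/4) ln(1 − 4p/3) = −0.75 ln(1 − 0.325884) = −0.75 ln(0.674116)
  = −0.75 × (-0.394353) = 0.295765 substitutions/site.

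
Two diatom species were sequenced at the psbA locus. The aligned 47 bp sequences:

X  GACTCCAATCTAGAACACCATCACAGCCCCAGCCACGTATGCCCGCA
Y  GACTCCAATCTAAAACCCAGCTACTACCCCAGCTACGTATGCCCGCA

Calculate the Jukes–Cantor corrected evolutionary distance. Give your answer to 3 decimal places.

0.221

The sequences differ at 9 of 47 sites (13, 17, 19, 20, 21, 22, 25, 26, 34), so p = 9/47 ≈ 0.191489.
d = −(3/4) ln(1 − 4p/3) = −0.75 ln(1 − 0.255319) = −0.75 ln(0.744681)
  = −0.75 × (-0.294799) = 0.221099 substitutions/site.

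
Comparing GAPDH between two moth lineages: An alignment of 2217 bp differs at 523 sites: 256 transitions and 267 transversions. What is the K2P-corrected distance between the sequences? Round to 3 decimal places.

0.285

P = 256/2217 ≈ 0.115471 and Q = 267/2217 ≈ 0.120433.
Under the Kimura two-parameter model, d = −½ ln(1 − 2P − Q) − ¼ ln(1 − 2Q).
1 − 2P − Q = 0.648625, giving −½ ln(0.648625) = 0.216450.
1 − 2Q = 0.759134, giving −¼ ln(0.759134) = 0.068894.
d = 0.216450 + 0.068894 = 0.285344.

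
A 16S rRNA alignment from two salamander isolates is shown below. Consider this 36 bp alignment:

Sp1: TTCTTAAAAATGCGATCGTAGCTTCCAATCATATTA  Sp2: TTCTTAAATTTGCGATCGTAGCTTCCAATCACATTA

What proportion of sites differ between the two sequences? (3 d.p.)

0.083

The sequences differ at 3 of 36 positions (sites 9, 10, 32).
p = 3/36 = 0.083333… ≈ 0.083 (to 3 d.p.).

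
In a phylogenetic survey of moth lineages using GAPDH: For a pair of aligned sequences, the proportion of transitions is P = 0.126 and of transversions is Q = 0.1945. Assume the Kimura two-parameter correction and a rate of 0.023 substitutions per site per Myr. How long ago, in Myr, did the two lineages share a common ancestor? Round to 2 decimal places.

Under the Kimura two-parameter model, d = −½ ln(1 − 2P − Q) − ¼ ln(1 − 2Q).
1 − 2P − Q = 0.5535, giving −½ ln(0.5535) = 0.295747.
1 − 2Q = 0.611, giving −¼ ln(0.611) = 0.123165.
d = 0.295747 + 0.123165 = 0.418912.
Under a molecular clock d = 2μt, so t = d/(2μ) = 0.418912 / (2 × 0.023) = 9.11 Myr.

9.11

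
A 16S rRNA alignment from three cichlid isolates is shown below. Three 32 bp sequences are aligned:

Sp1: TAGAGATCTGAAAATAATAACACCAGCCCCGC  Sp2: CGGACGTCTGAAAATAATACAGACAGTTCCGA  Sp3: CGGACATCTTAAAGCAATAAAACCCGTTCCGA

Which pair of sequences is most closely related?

Sp1–Sp2: 11/32 differ, p = 0.344, d = 0.460.
Sp1–Sp3: 11/32 differ, p = 0.344, d = 0.460.
Sp2–Sp3: 8/32 differ, p = 0.250, d = 0.304.
The smallest distance is between Sp2 and Sp3.

Sp2 and Sp3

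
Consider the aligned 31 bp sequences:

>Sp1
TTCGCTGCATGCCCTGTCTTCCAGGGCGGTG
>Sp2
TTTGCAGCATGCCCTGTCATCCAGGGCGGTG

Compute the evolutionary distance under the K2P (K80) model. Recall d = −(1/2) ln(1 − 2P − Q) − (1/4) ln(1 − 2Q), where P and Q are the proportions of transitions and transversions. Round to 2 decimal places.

Of 31 sites, 1 differences are transitions and 2 are transversions, so P = 1/31 ≈ 0.032258 and Q = 2/31 ≈ 0.064516.
Under the Kimura two-parameter model, d = −½ ln(1 − 2P − Q) − ¼ ln(1 − 2Q).
1 − 2P − Q = 0.870968, giving −½ ln(0.870968) = 0.069075.
1 − 2Q = 0.870968, giving −¼ ln(0.870968) = 0.034538.
d = 0.069075 + 0.034538 = 0.103613.

0.10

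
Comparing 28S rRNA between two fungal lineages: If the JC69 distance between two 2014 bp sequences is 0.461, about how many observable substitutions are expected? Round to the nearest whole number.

Invert JC69: p = (3/4)(1 − e^(−4d/3)) = 0.75 × (1 − e^(-0.614667)) = 0.75 × (1 − 0.540821) = 0.344384.
Expected differing sites = pL ≈ 0.344384 × 2014 = 693.589376 ≈ 694.

694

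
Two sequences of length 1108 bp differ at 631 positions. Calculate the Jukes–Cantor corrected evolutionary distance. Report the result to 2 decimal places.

1.07

p = 631/1108 ≈ 0.569495.
d = −(3/4) ln(1 − 4p/3) = −0.75 ln(1 − 0.759327) = −0.75 ln(0.240673)
  = −0.75 × (-1.424316) = 1.068237 substitutions/site.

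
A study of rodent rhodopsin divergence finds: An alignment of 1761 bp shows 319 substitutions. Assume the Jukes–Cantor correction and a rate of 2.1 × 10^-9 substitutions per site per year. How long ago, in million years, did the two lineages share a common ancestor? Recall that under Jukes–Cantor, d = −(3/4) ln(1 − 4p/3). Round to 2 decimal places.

p = 319/1761 ≈ 0.181147.
d = −(3/4) ln(1 − 4p/3) = −0.75 ln(1 − 0.241529) = −0.75 ln(0.758471)
  = −0.75 × (-0.276451) = 0.207338 substitutions/site.
Under a molecular clock d = 2μt, so t = d/(2μ) = 0.207338 / (2 × 2.1 × 10^-9) = 49.37 million years.

49.37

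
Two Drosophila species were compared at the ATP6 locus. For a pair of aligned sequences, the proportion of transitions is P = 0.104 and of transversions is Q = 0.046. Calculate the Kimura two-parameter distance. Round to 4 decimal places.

0.1706

Under the Kimura two-parameter model, d = −½ ln(1 − 2P − Q) − ¼ ln(1 − 2Q).
1 − 2P − Q = 0.746, giving −½ ln(0.746) = 0.146515.
1 − 2Q = 0.908, giving −¼ ln(0.908) = 0.024128.
d = 0.146515 + 0.024128 = 0.170643.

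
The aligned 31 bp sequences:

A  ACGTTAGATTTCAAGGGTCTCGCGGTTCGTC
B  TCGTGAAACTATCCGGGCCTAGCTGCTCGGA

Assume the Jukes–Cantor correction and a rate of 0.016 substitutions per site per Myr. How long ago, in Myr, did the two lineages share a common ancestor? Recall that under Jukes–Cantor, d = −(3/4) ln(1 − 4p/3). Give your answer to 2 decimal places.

21.60

The sequences differ at 14 of 31 sites, so p = 14/31 ≈ 0.451613.
d = −(3/4) ln(1 − 4p/3) = −0.75 ln(1 − 0.602151) = −0.75 ln(0.397849)
  = −0.75 × (-0.921683) = 0.691262 substitutions/site.
Under a molecular clock d = 2μt, so t = d/(2μ) = 0.691262 / (2 × 0.016) = 21.60 Myr.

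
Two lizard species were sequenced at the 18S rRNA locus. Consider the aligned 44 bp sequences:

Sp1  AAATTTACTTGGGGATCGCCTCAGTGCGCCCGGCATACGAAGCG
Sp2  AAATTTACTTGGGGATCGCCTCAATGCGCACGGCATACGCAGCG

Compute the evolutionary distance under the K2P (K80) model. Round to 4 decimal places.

0.0715

Of 44 sites, 1 differences are transitions and 2 are transversions, so P = 1/44 ≈ 0.022727 and Q = 2/44 ≈ 0.045455.
Under the Kimura two-parameter model, d = −½ ln(1 − 2P − Q) − ¼ ln(1 − 2Q).
1 − 2P − Q = 0.909091, giving −½ ln(0.909091) = 0.047655.
1 − 2Q = 0.90909, giving −¼ ln(0.90909) = 0.023828.
d = 0.047655 + 0.023828 = 0.071483.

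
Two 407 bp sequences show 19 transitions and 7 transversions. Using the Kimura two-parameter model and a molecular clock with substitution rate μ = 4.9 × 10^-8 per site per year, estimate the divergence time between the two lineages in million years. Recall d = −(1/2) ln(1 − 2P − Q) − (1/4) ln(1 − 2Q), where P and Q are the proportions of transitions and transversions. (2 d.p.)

P = 19/407 ≈ 0.046683 and Q = 7/407 ≈ 0.017199.
Under the Kimura two-parameter model, d = −½ ln(1 − 2P − Q) − ¼ ln(1 − 2Q).
1 − 2P − Q = 0.889435, giving −½ ln(0.889435) = 0.058584.
1 − 2Q = 0.965602, giving −¼ ln(0.965602) = 0.008751.
d = 0.058584 + 0.008751 = 0.067335.
Under a molecular clock d = 2μt, so t = d/(2μ) = 0.067335 / (2 × 4.9 × 10^-8) = 0.69 million years.

0.69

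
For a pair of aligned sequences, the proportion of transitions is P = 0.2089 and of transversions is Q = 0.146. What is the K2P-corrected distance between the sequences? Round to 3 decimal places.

Under the Kimura two-parameter model, d = −½ ln(1 − 2P − Q) − ¼ ln(1 − 2Q).
1 − 2P − Q = 0.4362, giving −½ ln(0.4362) = 0.414827.
1 − 2Q = 0.708, giving −¼ ln(0.708) = 0.086328.
d = 0.414827 + 0.086328 = 0.501155.

0.501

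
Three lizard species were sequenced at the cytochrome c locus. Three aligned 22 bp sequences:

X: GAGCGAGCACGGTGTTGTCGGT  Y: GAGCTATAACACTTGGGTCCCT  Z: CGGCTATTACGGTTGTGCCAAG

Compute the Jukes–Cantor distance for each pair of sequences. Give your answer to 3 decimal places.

X–Y: 10/22 sites differ → p ≈ 0.454545, d = −0.75 ln(1 − 0.60606) = 0.698667 ≈ 0.699.
X–Z: 11/22 sites differ → p = 0.5, d = −0.75 ln(1 − 0.666667) = 0.823960 ≈ 0.824.
Y–Z: 10/22 sites differ → p ≈ 0.454545, d = −0.75 ln(1 − 0.60606) = 0.698667 ≈ 0.699.

d(X,Y) = 0.699, d(X,Z) = 0.824, d(Y,Z) = 0.699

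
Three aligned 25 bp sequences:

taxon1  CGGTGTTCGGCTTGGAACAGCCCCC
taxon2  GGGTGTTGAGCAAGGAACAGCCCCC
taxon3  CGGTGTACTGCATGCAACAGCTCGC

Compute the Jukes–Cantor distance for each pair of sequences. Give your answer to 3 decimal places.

taxon1–taxon2: 5/25 sites differ → p = 0.2, d = −0.75 ln(1 − 0.266667) = 0.232617 ≈ 0.233.
taxon1–taxon3: 6/25 sites differ → p = 0.24, d = −0.75 ln(1 − 0.32) = 0.289247 ≈ 0.289.
taxon2–taxon3: 8/25 sites differ → p = 0.32, d = −0.75 ln(1 − 0.426667) = 0.417216 ≈ 0.417.

d(taxon1,taxon2) = 0.233, d(taxon1,taxon3) = 0.289, d(taxon2,taxon3) = 0.417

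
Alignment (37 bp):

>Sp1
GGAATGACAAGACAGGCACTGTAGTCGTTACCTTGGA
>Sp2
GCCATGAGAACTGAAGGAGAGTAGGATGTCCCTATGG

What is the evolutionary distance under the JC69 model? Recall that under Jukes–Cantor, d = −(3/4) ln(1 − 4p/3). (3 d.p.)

The sequences differ at 18 of 37 sites, so p = 18/37 ≈ 0.486486.
d = −(3/4) ln(1 − 4p/3) = −0.75 ln(1 − 0.648648) = −0.75 ln(0.351352)
  = −0.75 × (-1.045967) = 0.784475 substitutions/site.

0.784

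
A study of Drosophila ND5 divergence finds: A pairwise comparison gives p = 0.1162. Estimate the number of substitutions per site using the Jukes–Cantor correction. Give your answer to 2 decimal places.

d = −(3/4) ln(1 − 4p/3) = −0.75 ln(1 − 0.154933) = −0.75 ln(0.845067)
  = −0.75 × (-0.168339) = 0.126254 substitutions/site.

0.13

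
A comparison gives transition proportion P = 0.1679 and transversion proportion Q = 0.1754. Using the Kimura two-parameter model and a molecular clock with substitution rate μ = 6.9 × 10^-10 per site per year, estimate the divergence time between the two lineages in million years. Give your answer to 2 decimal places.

Under the Kimura two-parameter model, d = −½ ln(1 − 2P − Q) − ¼ ln(1 − 2Q).
1 − 2P − Q = 0.4888, giving −½ ln(0.4888) = 0.357901.
1 − 2Q = 0.6492, giving −¼ ln(0.6492) = 0.108004.
d = 0.357901 + 0.108004 = 0.465905.
Under a molecular clock d = 2μt, so t = d/(2μ) = 0.465905 / (2 × 6.9 × 10^-10) = 337.61 million years.

337.61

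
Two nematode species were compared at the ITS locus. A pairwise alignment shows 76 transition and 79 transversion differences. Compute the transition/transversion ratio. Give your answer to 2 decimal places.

0.96

R = 76/79 = 0.962025… ≈ 0.96 (to 2 d.p.).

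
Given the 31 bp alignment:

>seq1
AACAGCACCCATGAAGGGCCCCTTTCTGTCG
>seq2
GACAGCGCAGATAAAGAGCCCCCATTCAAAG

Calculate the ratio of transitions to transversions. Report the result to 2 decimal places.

1.60

Transitions are A↔G and C↔T; transversions are all other mismatches.
Transitions: 8. Transversions: 5.
R = 8/5 = 1.60.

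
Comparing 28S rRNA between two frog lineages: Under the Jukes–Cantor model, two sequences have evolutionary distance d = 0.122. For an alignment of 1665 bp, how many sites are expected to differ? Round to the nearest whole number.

187

Invert JC69: p = (3/4)(1 − e^(−4d/3)) = 0.75 × (1 − e^(-0.162667)) = 0.75 × (1 − 0.849874) = 0.112595.
Expected differing sites = pL ≈ 0.112595 × 1665 = 187.470675 ≈ 187.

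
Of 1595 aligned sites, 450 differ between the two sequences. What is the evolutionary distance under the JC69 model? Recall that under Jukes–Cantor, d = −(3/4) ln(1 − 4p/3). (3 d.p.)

0.354

p = 450/1595 ≈ 0.282132.
d = −(3/4) ln(1 − 4p/3) = −0.75 ln(1 − 0.376176) = −0.75 ln(0.623824)
  = −0.75 × (-0.471887) = 0.353915 substitutions/site.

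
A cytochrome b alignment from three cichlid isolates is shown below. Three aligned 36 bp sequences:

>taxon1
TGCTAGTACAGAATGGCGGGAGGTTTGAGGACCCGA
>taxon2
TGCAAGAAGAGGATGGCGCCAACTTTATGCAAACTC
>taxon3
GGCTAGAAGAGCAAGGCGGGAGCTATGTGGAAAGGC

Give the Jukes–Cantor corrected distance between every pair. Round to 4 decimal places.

d(taxon1,taxon2) = 0.6082, d(taxon1,taxon3) = 0.4408, d(taxon2,taxon3) = 0.4408

taxon1–taxon2: 15/36 sites differ → p ≈ 0.416667, d = −0.75 ln(1 − 0.555556) = 0.608198 ≈ 0.6082.
taxon1–taxon3: 12/36 sites differ → p ≈ 0.333333, d = −0.75 ln(1 − 0.444444) = 0.440839 ≈ 0.4408.
taxon2–taxon3: 12/36 sites differ → p ≈ 0.333333, d = −0.75 ln(1 − 0.444444) = 0.440839 ≈ 0.4408.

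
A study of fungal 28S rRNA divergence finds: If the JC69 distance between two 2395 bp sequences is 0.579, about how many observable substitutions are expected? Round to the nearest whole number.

966

Invert JC69: p = (3/4)(1 − e^(−4d/3)) = 0.75 × (1 − e^(-0.772)) = 0.75 × (1 − 0.462088) = 0.403434.
Expected differing sites = pL ≈ 0.403434 × 2395 = 966.22443 ≈ 966.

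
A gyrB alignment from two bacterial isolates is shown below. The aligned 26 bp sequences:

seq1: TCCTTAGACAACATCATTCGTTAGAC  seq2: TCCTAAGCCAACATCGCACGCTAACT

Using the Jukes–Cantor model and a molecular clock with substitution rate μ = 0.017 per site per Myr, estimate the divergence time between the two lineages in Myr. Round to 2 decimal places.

The sequences differ at 9 of 26 sites (5, 8, 16, 17, 18, 21, 24, 25, 26), so p = 9/26 ≈ 0.346154.
d = −(3/4) ln(1 − 4p/3) = −0.75 ln(1 − 0.461539) = −0.75 ln(0.538461)
  = −0.75 × (-0.619040) = 0.464280 substitutions/site.
Under a molecular clock d = 2μt, so t = d/(2μ) = 0.464280 / (2 × 0.017) = 13.66 Myr.

13.66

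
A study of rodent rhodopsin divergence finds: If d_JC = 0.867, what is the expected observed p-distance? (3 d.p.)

p = (3/4)(1 − e^(−4d/3)) = 0.75 × (1 − e^(-1.156)) = 0.75 × (1 − 0.314743) = 0.513943.

0.514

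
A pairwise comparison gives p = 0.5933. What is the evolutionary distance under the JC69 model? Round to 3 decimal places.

1.174

d = −(3/4) ln(1 − 4p/3) = −0.75 ln(1 − 0.791067) = −0.75 ln(0.208933)
  = −0.75 × (-1.565742) = 1.174307 substitutions/site.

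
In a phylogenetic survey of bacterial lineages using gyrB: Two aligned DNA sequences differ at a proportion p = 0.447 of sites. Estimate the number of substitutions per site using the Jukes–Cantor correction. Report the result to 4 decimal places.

d = −(3/4) ln(1 − 4p/3) = −0.75 ln(1 − 0.596) = −0.75 ln(0.404)
  = −0.75 × (-0.906340) = 0.679755 substitutions/site.

0.6798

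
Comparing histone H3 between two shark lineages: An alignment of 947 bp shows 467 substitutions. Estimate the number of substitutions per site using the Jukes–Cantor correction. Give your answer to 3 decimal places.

p = 467/947 ≈ 0.493136.
d = −(3/4) ln(1 − 4p/3) = −0.75 ln(1 − 0.657515) = −0.75 ln(0.342485)
  = −0.75 × (-1.071527) = 0.803645 substitutions/site.

0.804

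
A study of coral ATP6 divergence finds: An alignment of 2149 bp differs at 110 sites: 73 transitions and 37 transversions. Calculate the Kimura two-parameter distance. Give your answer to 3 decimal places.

P = 73/2149 ≈ 0.033969 and Q = 37/2149 ≈ 0.017217.
Under the Kimura two-parameter model, d = −½ ln(1 − 2P − Q) − ¼ ln(1 − 2Q).
1 − 2P − Q = 0.914845, giving −½ ln(0.914845) = 0.044500.
1 − 2Q = 0.965566, giving −¼ ln(0.965566) = 0.008760.
d = 0.044500 + 0.008760 = 0.053260.

0.053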